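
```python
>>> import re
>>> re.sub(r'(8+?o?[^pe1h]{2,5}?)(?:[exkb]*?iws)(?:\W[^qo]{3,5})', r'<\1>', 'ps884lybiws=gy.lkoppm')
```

'ps<884ly>oppm'

Pattern: one or more of a literal '8' (lazy), then optionally the literal 'o', then 2 to 5 of any character except [pe1h] (lazy) (captured); then zero or more of one of [exkb] (lazy), then the literal 'iws' (non-capturing group); then a non-word character, then 3 to 5 of any character except [qo] (non-capturing group).
Matches: at [2:17] → '884lybiws=gy.lk'.
The replacement refers to a captured group, so each match is rewritten using its own captured text.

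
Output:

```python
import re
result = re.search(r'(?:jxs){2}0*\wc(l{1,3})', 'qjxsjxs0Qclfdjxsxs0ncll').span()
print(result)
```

The pattern matches the literal 'jxs' repeated 2 times, then zero or more of a literal '0'; then a word character, then a literal 'c'; then 1 to 3 of a literal 'l' (captured).
Unlike `match`, `search` isn't anchored — it looks for the pattern anywhere in the string.
The match spans [1:11] → 'jxsjxs0Qcl'.
Captured: group 1 = 'l'.

(1, 11)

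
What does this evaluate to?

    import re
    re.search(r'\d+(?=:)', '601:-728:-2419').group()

'601'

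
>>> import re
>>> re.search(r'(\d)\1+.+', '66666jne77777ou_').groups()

('6',)

A backreference is literal: `\1` must see the identical characters the first group matched.
`re.search` tries every starting position until one works.
The match spans [0:16] → '66666jne77777ou_'.
Captured: group 1 = '6'.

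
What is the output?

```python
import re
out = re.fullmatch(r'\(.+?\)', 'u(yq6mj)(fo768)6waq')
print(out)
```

None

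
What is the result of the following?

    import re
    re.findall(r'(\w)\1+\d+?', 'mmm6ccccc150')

The backreference `\1` re-matches whatever the first group consumed, character for character.
Matches: at [0:4] match 'mmm6', group 1 = 'm'; at [4:10] match 'ccccc1', group 1 = 'c'.
One capturing group, so `findall` returns just the captured substring from each match — 2 in all.

['m', 'c']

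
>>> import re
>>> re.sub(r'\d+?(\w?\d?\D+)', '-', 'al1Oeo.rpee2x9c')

'al--'

The pattern matches one or more of a digit (lazy); then optionally a word character, then optionally a digit, then one or more of a non-digit (captured).
Matches: at [2:11] → '1Oeo.rpee'; at [11:15] → '2x9c'.
Every occurrence is swapped for '-'.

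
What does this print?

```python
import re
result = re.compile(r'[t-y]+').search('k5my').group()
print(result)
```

The match spans [3:4] → 'y'.

y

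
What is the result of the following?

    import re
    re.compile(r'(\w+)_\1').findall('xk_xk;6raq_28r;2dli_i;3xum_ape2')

After group 1 captures some text, `\1` only succeeds where that same text appears again.
Matches: at [0:5] match 'xk_xk', group 1 = 'xk'; at [18:21] match 'i_i', group 1 = 'i'.
Because there's exactly one group, `findall` drops the full match and keeps group 1 from each hit.

['xk', 'i']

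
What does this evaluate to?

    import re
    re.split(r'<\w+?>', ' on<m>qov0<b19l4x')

The string is cut at each match, leaving 2 pieces.

[' on', 'qov0<b19l4x']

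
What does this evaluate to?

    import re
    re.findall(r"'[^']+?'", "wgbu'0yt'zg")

Walking the string: at [4:9] → "'0yt'".
With no groups in the pattern, `findall` gives back each whole match — 1 here.

["'0yt'"]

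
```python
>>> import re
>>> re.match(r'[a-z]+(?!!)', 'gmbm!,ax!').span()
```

With `match`, the pattern is implicitly anchored at the beginning.
The match spans [0:3] → 'gmb'.

(0, 3)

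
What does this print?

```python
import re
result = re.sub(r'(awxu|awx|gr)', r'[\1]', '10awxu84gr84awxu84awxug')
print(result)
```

The regex engine tests alternatives in the order written; an earlier branch that matches wins even if a later one would match more.
Matches: at [2:6] → 'awxu'; at [8:10] → 'gr'; at [12:16] → 'awxu'; at [18:22] → 'awxu'.
Each match is replaced using the text its own group 1 captured.

10[awxu]84[gr]84[awxu]84[awxu]g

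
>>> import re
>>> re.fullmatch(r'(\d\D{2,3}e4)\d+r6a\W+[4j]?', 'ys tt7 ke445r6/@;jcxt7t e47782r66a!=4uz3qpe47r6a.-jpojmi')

None

Pattern: a digit, then 2 to 3 of a non-digit, then the literal 'e4' (captured); then one or more of a digit, then the literal 'r6a'; then one or more of a non-word character, then optionally one of [4j].
`fullmatch` succeeds only if the pattern covers the string from start to end.
Here there's no way to consume every character, so the call returns None.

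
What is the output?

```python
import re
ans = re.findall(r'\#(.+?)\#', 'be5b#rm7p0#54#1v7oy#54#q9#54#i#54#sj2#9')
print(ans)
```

Lazy quantifiers expand one character at a time until the remainder of the pattern can match.
`findall` collects group 1 from each match (5 total).

['rm7p0', '1v7oy', 'q9', 'i', 'sj2']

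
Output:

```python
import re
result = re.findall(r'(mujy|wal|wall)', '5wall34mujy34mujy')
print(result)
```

Alternation isn't longest-match — the leftmost alternative that fits at this position is chosen.
Scanning left to right: at [1:4] match 'wal', group 1 = 'wal'; at [7:11] match 'mujy', group 1 = 'mujy'; at [13:17] match 'mujy', group 1 = 'mujy'.
`findall` collects group 1 from each match (3 total).

['wal', 'mujy', 'mujy']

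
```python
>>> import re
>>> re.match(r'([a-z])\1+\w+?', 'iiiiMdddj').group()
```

'iiiiM'

`re.match` won't scan ahead — the pattern has to work from the very first character.
The match spans [0:5] → 'iiiiM'.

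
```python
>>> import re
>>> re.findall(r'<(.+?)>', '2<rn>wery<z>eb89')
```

['rn', 'z']

Because the quantifier is non-greedy, it stops expanding at the earliest point where the rest of the pattern can succeed.
One capturing group, so `findall` returns just the captured substring from each match — 2 in all.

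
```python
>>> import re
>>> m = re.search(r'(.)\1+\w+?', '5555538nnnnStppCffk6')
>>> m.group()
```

'555553'

`\1` is not a pattern — it's the concrete string captured by group 1, re-applied verbatim.
The match spans [0:6] → '555553'.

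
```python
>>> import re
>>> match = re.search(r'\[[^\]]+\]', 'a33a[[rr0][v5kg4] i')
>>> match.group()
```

The match spans [4:10] → '[[rr0]'.

'[[rr0]'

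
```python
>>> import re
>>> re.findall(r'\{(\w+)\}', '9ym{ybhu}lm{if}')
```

['ybhu', 'if']

Walking the string: at [3:9] match '{ybhu}', group 1 = 'ybhu'; at [11:15] match '{if}', group 1 = 'if'.
With a single group, `findall` returns only what that group captured — 2 items.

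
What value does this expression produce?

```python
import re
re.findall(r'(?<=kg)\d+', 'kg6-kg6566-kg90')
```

The positive lookaround only admits positions where the adjacent text matches; those characters stay outside the span.
Matches: at [2:3] → '6'; at [6:10] → '6566'; at [13:15] → '90'.
With no groups in the pattern, `findall` gives back each whole match — 3 here.

['6', '6566', '90']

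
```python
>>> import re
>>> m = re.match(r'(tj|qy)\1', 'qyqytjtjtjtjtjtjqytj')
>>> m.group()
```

'qyqy'

`match` is anchored at position 0; if the pattern doesn't fit there, it returns None.
The match spans [0:4] → 'qyqy'.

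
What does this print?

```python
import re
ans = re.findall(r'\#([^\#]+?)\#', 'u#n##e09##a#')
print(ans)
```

['n', 'e09', 'a']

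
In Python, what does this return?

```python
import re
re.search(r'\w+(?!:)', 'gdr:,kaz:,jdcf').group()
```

The negative lookahead/lookbehind blocks any match where the forbidden context is present.
`re.search` tries every starting position until one works.
The match spans [0:2] → 'gd'.

'gd'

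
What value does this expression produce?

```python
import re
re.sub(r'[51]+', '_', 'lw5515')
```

Each match is replaced by '_'.

'lw_'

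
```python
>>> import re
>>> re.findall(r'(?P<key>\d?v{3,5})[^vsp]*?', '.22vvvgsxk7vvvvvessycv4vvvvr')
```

['2vvv', '7vvvvv', '4vvvv']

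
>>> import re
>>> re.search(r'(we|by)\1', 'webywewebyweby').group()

'wewe'

`\1` is not a pattern — it's the concrete string captured by group 1, re-applied verbatim.
`search` walks the string left to right and returns the first match it finds.
The match spans [4:8] → 'wewe'.
Captured: group 1 = 'we'.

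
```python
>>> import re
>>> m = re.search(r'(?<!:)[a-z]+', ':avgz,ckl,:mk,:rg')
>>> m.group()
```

A negative assertion filters positions out without eating any characters.
`search` walks the string left to right and returns the first match it finds.
The match spans [2:5] → 'vgz'.

'vgz'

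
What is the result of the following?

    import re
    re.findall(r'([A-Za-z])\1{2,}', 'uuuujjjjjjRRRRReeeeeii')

`\1` is not a pattern — it's the concrete string captured by group 1, re-applied verbatim.
`findall` collects group 1 from each match (4 total).

['u', 'j', 'R', 'e']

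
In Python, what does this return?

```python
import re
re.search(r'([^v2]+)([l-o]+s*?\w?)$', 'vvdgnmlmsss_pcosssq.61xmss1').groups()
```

('dgnmlmsss_pcosssq.61x', 'mss1')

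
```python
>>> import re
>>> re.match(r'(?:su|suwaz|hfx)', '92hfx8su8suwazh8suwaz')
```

With `match`, the pattern is implicitly anchored at the beginning.
Here the pattern fails at index 0, so the call returns None.

None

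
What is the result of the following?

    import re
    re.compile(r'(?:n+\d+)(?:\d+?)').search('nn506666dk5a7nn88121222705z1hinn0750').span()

(0, 8)

The match spans [0:8] → 'nn506666'.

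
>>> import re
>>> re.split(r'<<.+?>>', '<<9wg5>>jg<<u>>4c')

A non-greedy quantifier consumes as few characters as it can — just enough that the remainder of the pattern still matches from where it stops; whatever follows it matches normally.
The string is cut at each match, leaving 3 pieces.

['', 'jg', '4c']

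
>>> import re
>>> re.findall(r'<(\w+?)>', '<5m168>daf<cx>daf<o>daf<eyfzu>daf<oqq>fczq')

['5m168', 'cx', 'o', 'eyfzu', 'oqq']

Scanning left to right: at [0:7] match '<5m168>', group 1 = '5m168'; at [10:14] match '<cx>', group 1 = 'cx'; at [17:20] match '<o>', group 1 = 'o'; at [23:30] match '<eyfzu>', group 1 = 'eyfzu'; at [33:38] match '<oqq>', group 1 = 'oqq'.
Because there's exactly one group, `findall` drops the full match and keeps group 1 from each hit.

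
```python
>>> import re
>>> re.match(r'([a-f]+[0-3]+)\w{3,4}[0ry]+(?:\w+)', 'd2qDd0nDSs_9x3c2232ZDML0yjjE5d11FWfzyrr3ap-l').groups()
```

('d2',)

The pattern matches one or more of a character in [a-f], then one or more of a character in [0-3] (captured); then 3 to 4 of a word character, then one or more of one of [0ry]; then one or more of a word character (non-capturing group).
With `match`, the pattern is implicitly anchored at the beginning.
The match spans [0:42] → 'd2qDd0nDSs_9x3c2232ZDML0yjjE5d11FWfzyrr3ap'.
Captured: group 1 = 'd2'.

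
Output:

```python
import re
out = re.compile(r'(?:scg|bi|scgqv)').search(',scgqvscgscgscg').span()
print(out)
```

(1, 4)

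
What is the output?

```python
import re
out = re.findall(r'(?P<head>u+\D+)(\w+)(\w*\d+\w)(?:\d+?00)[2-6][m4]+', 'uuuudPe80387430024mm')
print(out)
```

Pattern: one or more of a literal 'u', then one or more of a non-digit (captured as 'head'); then one or more of a word character (captured); then zero or more of a word character, then one or more of a digit, then a word character (captured); then one or more of a digit (lazy), then the literal '00' (non-capturing group); then a character in [2-6], then one or more of one of [m4].
Scanning left to right: at [0:20] match 'uuuudPe80387430024mm', groups = ('uuuudPe', '8038', '74').
3 groups means the one result is a tuple of 3 captured strings — 1 here.

[('uuuudPe', '8038', '74')]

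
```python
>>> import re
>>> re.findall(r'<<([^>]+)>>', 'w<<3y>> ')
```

Scanning left to right: at [1:7] match '<<3y>>', group 1 = '3y'.
With a single group, `findall` returns only what that group captured — 1 item.

['3y']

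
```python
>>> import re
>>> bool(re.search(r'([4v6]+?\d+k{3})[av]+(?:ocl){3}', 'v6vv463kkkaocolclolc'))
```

False

The pattern matches one or more of one of [4v6] (lazy), then one or more of a digit, then exactly 3 of the literal 'k' (captured); then one or more of one of [av], then the literal 'ocl' repeated 3 times.
`re.search` scans for the first position where the pattern succeeds.
Here nothing in the string fits, so the call returns None, and `bool(None)` is False.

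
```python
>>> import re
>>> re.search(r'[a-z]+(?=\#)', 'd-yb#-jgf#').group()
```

'yb'

Lookahead/lookbehind check context without consuming it, so the matched span excludes the asserted characters.
Unlike `match`, `search` isn't anchored — it looks for the pattern anywhere in the string.
The match spans [2:4] → 'yb'.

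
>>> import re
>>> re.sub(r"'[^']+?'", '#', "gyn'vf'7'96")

"gyn#7'96"

Every occurrence is swapped for '#'.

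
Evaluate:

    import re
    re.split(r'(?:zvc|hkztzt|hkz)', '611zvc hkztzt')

['611', ' ', '']

The regex engine tests alternatives in the order written; an earlier branch that matches wins even if a later one would match more.
Matches to split on: at [3:6] → 'zvc'; at [7:13] → 'hkztzt'.
Splitting on the pattern gives 3 pieces.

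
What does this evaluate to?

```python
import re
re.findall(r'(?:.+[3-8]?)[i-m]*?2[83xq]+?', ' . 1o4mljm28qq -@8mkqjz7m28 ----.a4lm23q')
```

[' . 1o4mljm28qq -@8mkqjz7m28 ----.a4lm23']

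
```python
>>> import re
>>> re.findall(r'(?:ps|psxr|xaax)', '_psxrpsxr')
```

['ps', 'ps']

Alternation tries branches left to right and keeps the first one that lets the overall match succeed at that position.
Matches: at [1:3] → 'ps'; at [5:7] → 'ps'.
`findall` yields the raw match text (2 of them) because the pattern has no groups.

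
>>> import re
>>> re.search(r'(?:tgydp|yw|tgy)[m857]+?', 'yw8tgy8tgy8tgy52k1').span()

Unlike `match`, `search` isn't anchored — it looks for the pattern anywhere in the string.
The match spans [0:3] → 'yw8'.

(0, 3)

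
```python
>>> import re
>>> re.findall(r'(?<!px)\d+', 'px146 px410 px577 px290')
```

['46', '10', '77', '90']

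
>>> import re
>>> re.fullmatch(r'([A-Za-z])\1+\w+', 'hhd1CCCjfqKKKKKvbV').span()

The backreference `\1` re-matches whatever the first group consumed, character for character.
`re.fullmatch` is like wrapping the pattern in `^…$` (in single-line mode).
The match spans [0:18] → 'hhd1CCCjfqKKKKKvbV'.
Captured: group 1 = 'h'.

(0, 18)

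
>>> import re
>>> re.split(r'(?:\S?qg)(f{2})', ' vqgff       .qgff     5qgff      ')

With a capturing group present, the delimiter's captured portion is kept in the result list.

[' ', 'ff', '       ', 'ff', '     ', 'ff', '      ']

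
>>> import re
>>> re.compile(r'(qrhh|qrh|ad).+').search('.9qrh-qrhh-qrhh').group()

'qrh-qrhh-qrhh'

The match spans [2:15] → 'qrh-qrhh-qrhh'.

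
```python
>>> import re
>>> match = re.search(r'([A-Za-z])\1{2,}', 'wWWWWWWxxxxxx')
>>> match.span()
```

(1, 7)

After group 1 captures some text, `\1` only succeeds where that same text appears again.
`re.search` tries every starting position until one works.
The match spans [1:7] → 'WWWWWW'.
Captured: group 1 = 'W'.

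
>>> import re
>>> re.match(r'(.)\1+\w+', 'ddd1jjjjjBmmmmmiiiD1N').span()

(0, 21)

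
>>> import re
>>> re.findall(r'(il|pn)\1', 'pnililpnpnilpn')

`\1` is not a pattern — it's the concrete string captured by group 1, re-applied verbatim.
With a single group, `findall` returns only what that group captured — 2 items.

['il', 'pn']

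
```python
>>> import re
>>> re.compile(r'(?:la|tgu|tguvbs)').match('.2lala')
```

`re.match` only tries the pattern at the start of the string.
Here the pattern fails at index 0, so the call returns None.

None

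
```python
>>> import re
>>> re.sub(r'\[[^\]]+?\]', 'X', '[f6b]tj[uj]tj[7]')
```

Matches: at [0:5] → '[f6b]'; at [7:11] → '[uj]'; at [13:16] → '[7]'.
Every occurrence is swapped for 'X'.

'XtjXtjX'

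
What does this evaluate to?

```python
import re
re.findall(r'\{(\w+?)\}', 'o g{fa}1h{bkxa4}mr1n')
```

['fa', 'bkxa4']

Because there's exactly one group, `findall` drops the full match and keeps group 1 from each hit.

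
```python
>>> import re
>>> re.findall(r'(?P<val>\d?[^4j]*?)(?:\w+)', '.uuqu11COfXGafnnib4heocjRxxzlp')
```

['.']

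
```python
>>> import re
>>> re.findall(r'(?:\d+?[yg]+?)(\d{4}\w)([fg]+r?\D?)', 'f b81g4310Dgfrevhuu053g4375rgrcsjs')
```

[('4310D', 'gfre'), ('4375r', 'grc')]

This matches one or more of a digit (lazy), then one or more of one of [yg] (lazy) (non-capturing group); then exactly 4 of a digit, then a word character (captured); then one or more of one of [fg], then optionally the literal 'r', then optionally a non-digit (captured).
Matches: at [3:15] match '81g4310Dgfre', groups = ('4310D', 'gfre'); at [19:31] match '053g4375rgrc', groups = ('4375r', 'grc').
2 groups means each result is a tuple of 2 captured strings — 2 here.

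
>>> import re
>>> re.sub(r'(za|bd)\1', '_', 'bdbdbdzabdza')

A backreference is literal: `\1` must see the identical characters the first group matched.
Matches: at [0:4] → 'bdbd'.
`sub` substitutes '_' at each match site.

'_bdzabdza'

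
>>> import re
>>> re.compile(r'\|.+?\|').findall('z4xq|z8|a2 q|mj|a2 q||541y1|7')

['|z8|', '|mj|', '||541y1|']

The `?` after the quantifier makes it lazy — it takes as little as possible before letting the rest of the pattern try.
Scanning left to right: at [4:8] → '|z8|'; at [12:16] → '|mj|'; at [20:28] → '||541y1|'.
No capturing groups, so `findall` returns the 3 full match strings.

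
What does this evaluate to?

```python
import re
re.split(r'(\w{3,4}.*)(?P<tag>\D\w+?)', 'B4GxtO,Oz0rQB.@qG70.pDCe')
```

['', 'B4GxtO,Oz0rQB.@qG70.pD', 'Ce', '']

This matches 3 to 4 of a word character, then zero or more of any character (captured); then a non-digit, then one or more of a word character (lazy) (captured as 'tag').
Matches to split on: at [0:24] → 'B4GxtO,Oz0rQB.@qG70.pDCe'.
Because the pattern has a capturing group, `split` also inserts each captured text between the pieces.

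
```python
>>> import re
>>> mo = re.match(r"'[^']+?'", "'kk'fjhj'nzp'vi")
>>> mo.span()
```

`match` is anchored at position 0; if the pattern doesn't fit there, it returns None.
The match spans [0:4] → "'kk'".

(0, 4)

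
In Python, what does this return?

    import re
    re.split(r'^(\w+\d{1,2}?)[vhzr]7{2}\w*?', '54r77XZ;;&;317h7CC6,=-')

['', '54', 'XZ;;&;317h7CC6,=-']

The pattern matches anchored at the start of the string; then one or more of a word character, then 1 to 2 of a digit (lazy) (captured); then one of [vhzr], then exactly 2 of a literal '7', then zero or more of a word character (lazy).
A `+?`/`*?`/`{m,n}?` starts at its minimum and grows only as far as needed for what follows to match.
Matches to split on: at [0:5] → '54r77'.
With a capturing group present, the delimiter's captured portion is kept in the result list.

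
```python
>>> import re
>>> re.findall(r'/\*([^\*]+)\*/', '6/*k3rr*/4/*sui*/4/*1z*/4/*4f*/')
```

['k3rr', 'sui', '1z', '4f']

Walking the string: at [1:9] match '/*k3rr*/', group 1 = 'k3rr'; at [10:17] match '/*sui*/', group 1 = 'sui'; at [18:24] match '/*1z*/', group 1 = '1z'; at [25:31] match '/*4f*/', group 1 = '4f'.
With a single group, `findall` returns only what that group captured — 4 items.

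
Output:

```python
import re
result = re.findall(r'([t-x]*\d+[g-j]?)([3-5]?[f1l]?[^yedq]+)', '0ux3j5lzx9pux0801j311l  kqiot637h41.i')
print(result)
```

Pattern: zero or more of a character in [t-x], then one or more of a digit, then optionally a character in [g-j] (captured); then optionally a character in [3-5], then optionally one of [f1l], then one or more of any character except [yedq] (captured).
`findall` packs the 2 group values into a tuple for every match.

[('0', 'ux3j5lzx9pux0801j311l  k'), ('t637h', '41.i')]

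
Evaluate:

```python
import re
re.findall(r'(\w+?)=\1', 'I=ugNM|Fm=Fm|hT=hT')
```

['Fm', 'hT']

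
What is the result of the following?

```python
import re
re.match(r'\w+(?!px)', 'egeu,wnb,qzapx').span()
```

(0, 4)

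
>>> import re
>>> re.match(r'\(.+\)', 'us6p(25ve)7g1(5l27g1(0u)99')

None

`re.match` only tries the pattern at the start of the string.
Here the string doesn't start with a match, so the call returns None.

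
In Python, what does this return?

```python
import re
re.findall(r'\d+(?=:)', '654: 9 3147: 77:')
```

Because the assertion is zero-width, the text it checks is not consumed and won't appear in the result.
Scanning left to right: at [0:3] → '654'; at [7:11] → '3147'; at [13:15] → '77'.
`findall` yields the raw match text (3 of them) because the pattern has no groups.

['654', '3147', '77']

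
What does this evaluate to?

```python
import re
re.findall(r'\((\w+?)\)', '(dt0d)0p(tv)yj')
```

['dt0d', 'tv']

Scanning left to right: at [0:6] match '(dt0d)', group 1 = 'dt0d'; at [8:12] match '(tv)', group 1 = 'tv'.
`findall` collects group 1 from each match (2 total).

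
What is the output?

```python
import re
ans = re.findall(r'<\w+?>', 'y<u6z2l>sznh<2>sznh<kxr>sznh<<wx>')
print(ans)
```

Scanning left to right: at [1:8] → '<u6z2l>'; at [12:15] → '<2>'; at [19:24] → '<kxr>'; at [29:33] → '<wx>'.
`findall` yields the raw match text (4 of them) because the pattern has no groups.

['<u6z2l>', '<2>', '<kxr>', '<wx>']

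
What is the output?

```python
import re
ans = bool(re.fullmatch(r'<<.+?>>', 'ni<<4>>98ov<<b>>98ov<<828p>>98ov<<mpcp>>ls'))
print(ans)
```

`re.fullmatch` requires the pattern to consume the entire string.
Here there's no way to consume every character, so the call returns None, and `bool(None)` is False.

False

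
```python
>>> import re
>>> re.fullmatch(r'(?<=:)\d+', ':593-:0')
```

None

Lookahead/lookbehind check context without consuming it, so the matched span excludes the asserted characters.
`fullmatch` succeeds only if the pattern covers the string from start to end.
Here the string isn't matched end-to-end, so the call returns None.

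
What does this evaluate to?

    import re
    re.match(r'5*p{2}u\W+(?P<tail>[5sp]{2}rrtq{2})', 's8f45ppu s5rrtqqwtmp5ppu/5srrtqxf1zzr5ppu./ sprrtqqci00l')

The pattern matches zero or more of the literal '5', then exactly 2 of a literal 'p', then a literal 'u'; then one or more of a non-word character; then exactly 2 of one of [5sp], then the literal 'rrt', then exactly 2 of the literal 'q' (captured as 'tail').
`re.match` only tries the pattern at the start of the string.
Here the string doesn't start with a match, so the call returns None.

None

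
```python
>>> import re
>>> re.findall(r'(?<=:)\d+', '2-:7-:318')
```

['7', '318']

The positive lookaround only admits positions where the adjacent text matches; those characters stay outside the span.
Matches: at [3:4] → '7'; at [6:9] → '318'.
No capturing groups, so `findall` returns the 2 full match strings.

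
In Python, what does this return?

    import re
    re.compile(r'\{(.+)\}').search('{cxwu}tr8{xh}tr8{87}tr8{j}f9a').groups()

The match spans [0:26] → '{cxwu}tr8{xh}tr8{87}tr8{j}'.
Captured: group 1 = 'cxwu}tr8{xh}tr8{87}tr8{j'.

('cxwu}tr8{xh}tr8{87}tr8{j',)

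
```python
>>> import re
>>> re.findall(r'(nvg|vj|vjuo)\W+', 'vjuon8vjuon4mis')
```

[]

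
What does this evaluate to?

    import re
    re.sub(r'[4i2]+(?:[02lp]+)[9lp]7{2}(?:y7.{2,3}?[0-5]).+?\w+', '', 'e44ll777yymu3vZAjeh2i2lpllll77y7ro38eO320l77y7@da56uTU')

'e44ll777yymu3vZAjeh@da56uTU'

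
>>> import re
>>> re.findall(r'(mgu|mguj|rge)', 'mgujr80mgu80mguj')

['mgu', 'mgu', 'mgu']

The regex engine tests alternatives in the order written; an earlier branch that matches wins even if a later one would match more.
Matches: at [0:3] match 'mgu', group 1 = 'mgu'; at [7:10] match 'mgu', group 1 = 'mgu'; at [12:15] match 'mgu', group 1 = 'mgu'.
`findall` collects group 1 from each match (3 total).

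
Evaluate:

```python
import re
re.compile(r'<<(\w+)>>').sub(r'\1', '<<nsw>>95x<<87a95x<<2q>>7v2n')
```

'nsw95x<<87a95x2q7v2n'

Matches: at [0:7] → '<<nsw>>'; at [18:24] → '<<2q>>'.
`\1` in the replacement pulls in group 1's text for each match.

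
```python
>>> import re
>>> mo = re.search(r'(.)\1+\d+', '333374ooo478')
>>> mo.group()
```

A backreference is literal: `\1` must see the identical characters the first group matched.
The match spans [0:6] → '333374'.

'333374'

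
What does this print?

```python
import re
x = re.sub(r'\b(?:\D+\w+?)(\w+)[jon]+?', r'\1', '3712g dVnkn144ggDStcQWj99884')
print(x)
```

This matches a word boundary (`\b`, zero-width); then one or more of a non-digit, then one or more of a word character (lazy) (non-capturing group); then one or more of a word character (captured); then one or more of one of [jon] (lazy).
Matches: at [5:23] → ' dVnkn144ggDStcQWj'.
`\1` in the replacement pulls in group 1's text for each match.

3712g44ggDStcQW99884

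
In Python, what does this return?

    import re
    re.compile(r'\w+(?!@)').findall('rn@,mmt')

`(?!…)`/`(?<!…)` only lets a position through if the neighbouring text does NOT match; no characters are consumed.
With no groups in the pattern, `findall` gives back each whole match — 2 here.

['r', 'mmt']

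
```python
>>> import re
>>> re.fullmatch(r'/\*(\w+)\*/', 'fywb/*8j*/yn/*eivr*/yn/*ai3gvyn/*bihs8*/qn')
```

None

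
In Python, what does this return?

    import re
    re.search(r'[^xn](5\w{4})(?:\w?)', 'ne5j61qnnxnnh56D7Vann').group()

This matches any character except [xn]; then a literal '5', then exactly 4 of a word character (captured); then optionally a word character (non-capturing group).
Unlike `match`, `search` isn't anchored — it looks for the pattern anywhere in the string.
The match spans [1:8] → 'e5j61qn'.
Captured: group 1 = '5j61q'.

'e5j61qn'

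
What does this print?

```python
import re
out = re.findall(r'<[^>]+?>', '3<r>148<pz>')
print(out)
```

Since nothing is captured, `findall` lists the 2 matched substrings directly.

['<r>', '<pz>']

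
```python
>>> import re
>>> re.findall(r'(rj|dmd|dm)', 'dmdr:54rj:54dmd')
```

`|` is ordered: at each position the engine commits to the first alternative that works.
Because there's exactly one group, `findall` drops the full match and keeps group 1 from each hit.

['dmd', 'rj', 'dmd']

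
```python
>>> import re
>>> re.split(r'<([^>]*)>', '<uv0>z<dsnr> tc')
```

Matches to split on: at [0:5] → '<uv0>'; at [6:12] → '<dsnr>'.
With a capturing group present, the delimiter's captured portion is kept in the result list.

['', 'uv0', 'z', 'dsnr', ' tc']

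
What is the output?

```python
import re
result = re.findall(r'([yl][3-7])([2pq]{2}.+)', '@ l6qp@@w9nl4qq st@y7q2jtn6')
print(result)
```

[('l6', 'qp@@w9nl4qq st@y7q2jtn6')]

Pattern: one of [yl], then a character in [3-7] (captured); then exactly 2 of one of [2pq], then one or more of any character (captured).
Walking the string: at [2:27] match 'l6qp@@w9nl4qq st@y7q2jtn6', groups = ('l6', 'qp@@w9nl4qq st@y7q2jtn6').
2 groups means the one result is a tuple of 2 captured strings — 1 here.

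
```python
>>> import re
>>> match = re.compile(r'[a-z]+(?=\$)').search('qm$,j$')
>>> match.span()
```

(0, 2)

The lookaround is zero-width — it requires the adjacent text to match without consuming it, so the asserted text isn't part of the match.
`re.search` scans for the first position where the pattern succeeds.
The match spans [0:2] → 'qm'.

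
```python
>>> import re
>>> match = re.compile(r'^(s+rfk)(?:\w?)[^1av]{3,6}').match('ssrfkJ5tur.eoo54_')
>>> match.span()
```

(0, 12)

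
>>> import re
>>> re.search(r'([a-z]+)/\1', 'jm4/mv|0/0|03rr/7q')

None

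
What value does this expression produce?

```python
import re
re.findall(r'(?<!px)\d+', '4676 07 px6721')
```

Because the assertion is negative and zero-width, positions next to the forbidden text are skipped.
With no groups in the pattern, `findall` gives back each whole match — 3 here.

['4676', '07', '721']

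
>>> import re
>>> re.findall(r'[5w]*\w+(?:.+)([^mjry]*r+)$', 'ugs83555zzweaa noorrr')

The pattern matches zero or more of one of [5w], then one or more of a word character; then one or more of any character (non-capturing group); then zero or more of any character except [mjry], then one or more of the literal 'r' (captured); then anchored at the end.
With a single group, `findall` returns only what that group captured — 1 item.

['r']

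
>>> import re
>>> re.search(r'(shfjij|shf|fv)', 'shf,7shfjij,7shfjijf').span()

(0, 3)

`search` walks the string left to right and returns the first match it finds.
The match spans [0:3] → 'shf'.
Captured: group 1 = 'shf'.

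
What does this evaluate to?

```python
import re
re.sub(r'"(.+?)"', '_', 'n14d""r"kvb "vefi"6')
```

'n14d_kvb _6'

The `?` after the quantifier makes it lazy — it takes as little as possible before letting the rest of the pattern try.
Each match is replaced by '_'.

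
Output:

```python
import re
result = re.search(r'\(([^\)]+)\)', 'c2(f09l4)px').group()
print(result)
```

The match spans [2:9] → '(f09l4)'.

(f09l4)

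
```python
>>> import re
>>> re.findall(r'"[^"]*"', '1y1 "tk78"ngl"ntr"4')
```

['"tk78"', '"ntr"']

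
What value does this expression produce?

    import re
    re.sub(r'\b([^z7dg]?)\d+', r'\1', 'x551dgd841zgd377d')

'xdgd841zgd377d'

The pattern matches a word boundary (`\b`, zero-width); then optionally any character except [z7dg] (captured); then one or more of a digit.
Matches: at [0:4] → 'x551'.
`\1` in the replacement pulls in group 1's text for each match.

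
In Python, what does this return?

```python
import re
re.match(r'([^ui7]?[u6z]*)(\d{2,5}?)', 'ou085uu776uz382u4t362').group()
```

With `match`, the pattern is implicitly anchored at the beginning.
The match spans [0:4] → 'ou08'.

'ou08'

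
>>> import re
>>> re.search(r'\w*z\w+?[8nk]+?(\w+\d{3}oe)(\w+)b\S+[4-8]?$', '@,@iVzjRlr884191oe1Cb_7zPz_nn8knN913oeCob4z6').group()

This matches zero or more of a word character, then the literal 'z'; then one or more of a word character (lazy); then one or more of one of [8nk] (lazy); then one or more of a word character, then exactly 3 of a digit, then the literal 'oe' (captured); then one or more of a word character (captured); then a literal 'b', then one or more of a non-whitespace character, then optionally a character in [4-8]; then anchored at the end.
`search` walks the string left to right and returns the first match it finds.
The match spans [3:44] → 'iVzjRlr884191oe1Cb_7zPz_nn8knN913oeCob4z6'.
Captured: group 1 = 'n8knN913oe', group 2 = 'Co'.

'iVzjRlr884191oe1Cb_7zPz_nn8knN913oeCob4z6'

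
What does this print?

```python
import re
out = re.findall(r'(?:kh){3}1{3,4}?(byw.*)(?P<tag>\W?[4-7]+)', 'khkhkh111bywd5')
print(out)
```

[('bywd', '5')]

2 groups means the one result is a tuple of 2 captured strings — 1 here.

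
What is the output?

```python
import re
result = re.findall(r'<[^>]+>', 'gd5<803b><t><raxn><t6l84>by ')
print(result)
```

['<803b>', '<t>', '<raxn>', '<t6l84>']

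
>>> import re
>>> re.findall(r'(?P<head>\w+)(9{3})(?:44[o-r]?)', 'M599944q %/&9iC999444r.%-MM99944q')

[('M5', '999'), ('9iC', '999'), ('MM', '999')]

With 2 capturing groups, `findall` returns a 2-tuple per match.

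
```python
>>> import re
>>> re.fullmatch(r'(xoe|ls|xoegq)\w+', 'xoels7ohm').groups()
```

For `fullmatch`, every character of the input must be accounted for by the pattern.
The match spans [0:9] → 'xoels7ohm'.
Captured: group 1 = 'xoe'.

('xoe',)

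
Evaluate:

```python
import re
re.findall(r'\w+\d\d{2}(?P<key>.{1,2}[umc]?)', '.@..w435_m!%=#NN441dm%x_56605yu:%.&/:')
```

This matches one or more of a word character, then a digit, then exactly 2 of a digit; then 1 to 2 of any character, then optionally one of [umc] (captured as 'key').
Scanning left to right: at [4:10] match 'w435_m', group 1 = '_m'; at [14:21] match 'NN441dm', group 1 = 'dm'; at [22:31] match 'x_56605yu', group 1 = 'yu'.
One capturing group, so `findall` returns just the captured substring from each match — 3 in all.

['_m', 'dm', 'yu']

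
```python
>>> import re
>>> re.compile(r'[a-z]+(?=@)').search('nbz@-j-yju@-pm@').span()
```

Lookahead/lookbehind check context without consuming it, so the matched span excludes the asserted characters.
The match spans [0:3] → 'nbz'.

(0, 3)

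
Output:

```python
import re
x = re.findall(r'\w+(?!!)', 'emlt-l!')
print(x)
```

`(?!…)`/`(?<!…)` only lets a position through if the neighbouring text does NOT match; no characters are consumed.
Matches: at [0:4] → 'emlt'.
`findall` yields the raw match text (1 of them) because the pattern has no groups.

['emlt']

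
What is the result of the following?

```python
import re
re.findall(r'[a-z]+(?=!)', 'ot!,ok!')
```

['ot', 'ok']

Because the assertion is zero-width, the text it checks is not consumed and won't appear in the result.
Matches: at [0:2] → 'ot'; at [4:6] → 'ok'.
Since nothing is captured, `findall` lists the 2 matched substrings directly.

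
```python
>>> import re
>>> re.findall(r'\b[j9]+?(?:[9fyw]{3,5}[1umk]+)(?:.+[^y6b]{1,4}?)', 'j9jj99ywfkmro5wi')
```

['j9jj99ywfkmro5wi']

This matches a word boundary (`\b`, zero-width); then one or more of one of [j9] (lazy); then 3 to 5 of one of [9fyw], then one or more of one of [1umk] (non-capturing group); then one or more of any character, then 1 to 4 of any character except [y6b] (lazy) (non-capturing group).
With no groups in the pattern, `findall` gives back each whole match — 1 here.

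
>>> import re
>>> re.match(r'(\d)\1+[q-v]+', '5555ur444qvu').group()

'5555ur'

With `match`, the pattern is implicitly anchored at the beginning.
The match spans [0:6] → '5555ur'.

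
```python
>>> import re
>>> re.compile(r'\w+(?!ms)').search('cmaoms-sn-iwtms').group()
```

The negative lookahead/lookbehind blocks any match where the forbidden context is present.
`re.search` tries every starting position until one works.
The match spans [0:6] → 'cmaoms'.

'cmaoms'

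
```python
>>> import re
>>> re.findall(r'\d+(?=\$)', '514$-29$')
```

Because the assertion is zero-width, the text it checks is not consumed and won't appear in the result.
Walking the string: at [0:3] → '514'; at [5:7] → '29'.
`findall` yields the raw match text (2 of them) because the pattern has no groups.

['514', '29']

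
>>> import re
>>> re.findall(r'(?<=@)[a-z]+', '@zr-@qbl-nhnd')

['zr', 'qbl']

The `(?=…)`/`(?<=…)` assertion just peeks at neighbouring text; it doesn't advance the match position.
Walking the string: at [1:3] → 'zr'; at [5:8] → 'qbl'.
With no groups in the pattern, `findall` gives back each whole match — 2 here.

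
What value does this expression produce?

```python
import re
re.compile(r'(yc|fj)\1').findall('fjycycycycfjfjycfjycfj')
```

`\1` has to match the exact text group 1 already captured.
Walking the string: at [2:6] match 'ycyc', group 1 = 'yc'; at [6:10] match 'ycyc', group 1 = 'yc'; at [10:14] match 'fjfj', group 1 = 'fj'.
`findall` collects group 1 from each match (3 total).

['yc', 'yc', 'fj']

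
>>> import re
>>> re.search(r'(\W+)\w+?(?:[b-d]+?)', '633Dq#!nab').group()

'#!nab'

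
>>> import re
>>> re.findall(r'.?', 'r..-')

['r', '.', '.', '-', '']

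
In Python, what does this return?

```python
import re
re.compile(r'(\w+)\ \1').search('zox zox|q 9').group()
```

After group 1 captures some text, `\1` only succeeds where that same text appears again.
The match spans [0:7] → 'zox zox'.

'zox zox'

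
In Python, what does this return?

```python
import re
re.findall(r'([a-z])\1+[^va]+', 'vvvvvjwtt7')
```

`\1` is not a pattern — it's the concrete string captured by group 1, re-applied verbatim.
One capturing group, so `findall` returns just the captured substring from the one match — 1 in all.

['v']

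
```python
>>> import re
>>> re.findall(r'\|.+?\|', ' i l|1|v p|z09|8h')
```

Lazy quantifiers expand one character at a time until the remainder of the pattern can match.
Matches: at [4:7] → '|1|'; at [10:15] → '|z09|'.
No capturing groups, so `findall` returns the 2 full match strings.

['|1|', '|z09|']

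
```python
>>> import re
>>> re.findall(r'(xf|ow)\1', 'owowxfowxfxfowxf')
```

['ow', 'xf']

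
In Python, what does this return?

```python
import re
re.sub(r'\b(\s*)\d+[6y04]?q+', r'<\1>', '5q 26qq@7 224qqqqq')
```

This matches a word boundary (`\b`, zero-width); then zero or more of whitespace (captured); then one or more of a digit, then optionally one of [6y04], then one or more of a literal 'q'.
Matches: at [0:2] → '5q'; at [2:7] → ' 26qq'; at [9:18] → ' 224qqqqq'.
Each match is replaced using the text its own group 1 captured.

'<>< >@7< >'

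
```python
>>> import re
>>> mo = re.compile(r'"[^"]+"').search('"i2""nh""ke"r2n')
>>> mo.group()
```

'"i2"'

`re.search` tries every starting position until one works.
The match spans [0:4] → '"i2"'.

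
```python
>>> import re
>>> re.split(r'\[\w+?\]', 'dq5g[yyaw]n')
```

`split` removes every match and returns the 2 fragments in between.

['dq5g', 'n']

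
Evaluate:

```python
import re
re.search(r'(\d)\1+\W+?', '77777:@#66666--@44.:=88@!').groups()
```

`\1` has to match the exact text group 1 already captured.
`search` walks the string left to right and returns the first match it finds.
The match spans [0:6] → '77777:'.
Captured: group 1 = '7'.

('7',)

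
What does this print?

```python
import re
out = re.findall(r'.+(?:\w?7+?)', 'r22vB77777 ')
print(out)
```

['r22vB77777']

Pattern: one or more of any character; then optionally a word character, then one or more of the literal '7' (lazy) (non-capturing group).
Walking the string: at [0:10] → 'r22vB77777'.
No capturing groups, so `findall` returns the 1 full match string.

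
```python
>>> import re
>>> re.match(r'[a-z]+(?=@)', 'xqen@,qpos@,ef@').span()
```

Because the assertion is zero-width, the text it checks is not consumed and won't appear in the result.
`match` is anchored at position 0; if the pattern doesn't fit there, it returns None.
The match spans [0:4] → 'xqen'.

(0, 4)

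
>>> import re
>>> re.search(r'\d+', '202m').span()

(0, 3)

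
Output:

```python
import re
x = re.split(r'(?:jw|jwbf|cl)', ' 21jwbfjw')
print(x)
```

Branches in `(...|...)` are attempted left-to-right; the first branch that allows the whole pattern to succeed is taken.
`split` removes every match and returns the 3 fragments in between.

[' 21', 'bf', '']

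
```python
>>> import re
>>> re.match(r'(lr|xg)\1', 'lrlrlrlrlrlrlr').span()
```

(0, 4)

`\1` is not a pattern — it's the concrete string captured by group 1, re-applied verbatim.
`match` is anchored at position 0; if the pattern doesn't fit there, it returns None.
The match spans [0:4] → 'lrlr'.
Captured: group 1 = 'lr'.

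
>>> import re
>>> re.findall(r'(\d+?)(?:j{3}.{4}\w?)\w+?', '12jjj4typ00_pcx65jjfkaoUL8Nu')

The pattern matches one or more of a digit (lazy) (captured); then exactly 3 of the literal 'j', then exactly 4 of any character, then optionally a word character (non-capturing group); then one or more of a word character (lazy).
Because there's exactly one group, `findall` drops the full match and keeps group 1 from the one hit.

['12']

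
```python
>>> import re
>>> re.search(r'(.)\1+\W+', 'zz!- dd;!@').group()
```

'zz!- '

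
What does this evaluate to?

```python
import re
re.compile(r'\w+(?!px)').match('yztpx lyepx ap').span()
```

`re.match` won't scan ahead — the pattern has to work from the very first character.
The match spans [0:5] → 'yztpx'.

(0, 5)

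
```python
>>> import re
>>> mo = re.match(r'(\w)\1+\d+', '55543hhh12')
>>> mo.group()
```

'55543'

The backreference `\1` re-matches whatever the first group consumed, character for character.
`re.match` only tries the pattern at the start of the string.
The match spans [0:5] → '55543'.
Captured: group 1 = '5'.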